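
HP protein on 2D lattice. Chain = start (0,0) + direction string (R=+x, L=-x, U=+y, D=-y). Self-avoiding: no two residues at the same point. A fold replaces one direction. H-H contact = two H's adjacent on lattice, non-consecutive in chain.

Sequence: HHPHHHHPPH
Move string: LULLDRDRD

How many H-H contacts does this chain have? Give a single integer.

Answer: 2

Derivation:
Positions: [(0, 0), (-1, 0), (-1, 1), (-2, 1), (-3, 1), (-3, 0), (-2, 0), (-2, -1), (-1, -1), (-1, -2)]
H-H contact: residue 1 @(-1,0) - residue 6 @(-2, 0)
H-H contact: residue 3 @(-2,1) - residue 6 @(-2, 0)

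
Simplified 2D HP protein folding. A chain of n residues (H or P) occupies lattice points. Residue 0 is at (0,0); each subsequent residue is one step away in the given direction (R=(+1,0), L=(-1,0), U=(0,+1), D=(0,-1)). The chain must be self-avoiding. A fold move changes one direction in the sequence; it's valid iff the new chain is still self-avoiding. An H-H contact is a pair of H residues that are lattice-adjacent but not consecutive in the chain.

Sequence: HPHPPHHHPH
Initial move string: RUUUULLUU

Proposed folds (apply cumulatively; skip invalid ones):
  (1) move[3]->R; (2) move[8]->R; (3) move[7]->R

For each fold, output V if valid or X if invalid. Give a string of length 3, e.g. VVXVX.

Answer: VVX

Derivation:
Initial: RUUUULLUU -> [(0, 0), (1, 0), (1, 1), (1, 2), (1, 3), (1, 4), (0, 4), (-1, 4), (-1, 5), (-1, 6)]
Fold 1: move[3]->R => RUURULLUU VALID
Fold 2: move[8]->R => RUURULLUR VALID
Fold 3: move[7]->R => RUURULLRR INVALID (collision), skipped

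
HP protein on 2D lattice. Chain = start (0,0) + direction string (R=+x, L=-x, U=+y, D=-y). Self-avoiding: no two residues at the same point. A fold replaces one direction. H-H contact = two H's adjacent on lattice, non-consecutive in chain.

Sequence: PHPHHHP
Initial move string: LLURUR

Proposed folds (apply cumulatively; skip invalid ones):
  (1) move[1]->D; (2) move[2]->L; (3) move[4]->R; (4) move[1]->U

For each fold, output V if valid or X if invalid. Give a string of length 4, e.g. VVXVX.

Answer: XXVV

Derivation:
Initial: LLURUR -> [(0, 0), (-1, 0), (-2, 0), (-2, 1), (-1, 1), (-1, 2), (0, 2)]
Fold 1: move[1]->D => LDURUR INVALID (collision), skipped
Fold 2: move[2]->L => LLLRUR INVALID (collision), skipped
Fold 3: move[4]->R => LLURRR VALID
Fold 4: move[1]->U => LUURRR VALID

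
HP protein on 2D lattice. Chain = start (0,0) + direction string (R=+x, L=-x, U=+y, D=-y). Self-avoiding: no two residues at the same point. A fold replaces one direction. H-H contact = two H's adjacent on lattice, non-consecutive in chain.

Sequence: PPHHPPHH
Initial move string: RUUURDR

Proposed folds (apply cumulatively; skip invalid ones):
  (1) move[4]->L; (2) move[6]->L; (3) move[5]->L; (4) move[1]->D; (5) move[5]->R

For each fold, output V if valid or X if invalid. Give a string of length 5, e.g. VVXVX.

Initial: RUUURDR -> [(0, 0), (1, 0), (1, 1), (1, 2), (1, 3), (2, 3), (2, 2), (3, 2)]
Fold 1: move[4]->L => RUUULDR INVALID (collision), skipped
Fold 2: move[6]->L => RUUURDL INVALID (collision), skipped
Fold 3: move[5]->L => RUUURLR INVALID (collision), skipped
Fold 4: move[1]->D => RDUURDR INVALID (collision), skipped
Fold 5: move[5]->R => RUUURRR VALID

Answer: XXXXV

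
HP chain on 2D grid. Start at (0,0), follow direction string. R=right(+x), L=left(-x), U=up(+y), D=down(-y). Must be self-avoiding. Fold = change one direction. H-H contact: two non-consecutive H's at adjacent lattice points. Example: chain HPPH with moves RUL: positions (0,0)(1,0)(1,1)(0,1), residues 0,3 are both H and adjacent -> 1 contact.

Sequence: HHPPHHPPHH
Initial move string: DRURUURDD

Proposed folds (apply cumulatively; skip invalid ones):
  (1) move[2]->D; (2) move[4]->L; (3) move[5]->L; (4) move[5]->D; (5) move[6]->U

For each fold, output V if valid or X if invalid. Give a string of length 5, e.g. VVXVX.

Answer: VXXXX

Derivation:
Initial: DRURUURDD -> [(0, 0), (0, -1), (1, -1), (1, 0), (2, 0), (2, 1), (2, 2), (3, 2), (3, 1), (3, 0)]
Fold 1: move[2]->D => DRDRUURDD VALID
Fold 2: move[4]->L => DRDRLURDD INVALID (collision), skipped
Fold 3: move[5]->L => DRDRULRDD INVALID (collision), skipped
Fold 4: move[5]->D => DRDRUDRDD INVALID (collision), skipped
Fold 5: move[6]->U => DRDRUUUDD INVALID (collision), skipped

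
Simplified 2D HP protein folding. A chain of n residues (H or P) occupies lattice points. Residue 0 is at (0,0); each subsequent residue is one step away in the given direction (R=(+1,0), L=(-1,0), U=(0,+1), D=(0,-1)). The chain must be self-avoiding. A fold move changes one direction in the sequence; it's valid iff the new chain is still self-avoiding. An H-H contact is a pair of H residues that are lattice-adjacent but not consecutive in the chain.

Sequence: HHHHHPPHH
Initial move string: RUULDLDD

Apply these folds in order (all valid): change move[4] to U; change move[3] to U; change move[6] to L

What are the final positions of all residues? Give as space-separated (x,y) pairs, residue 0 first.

Answer: (0,0) (1,0) (1,1) (1,2) (1,3) (1,4) (0,4) (-1,4) (-1,3)

Derivation:
Initial moves: RUULDLDD
Fold: move[4]->U => RUULULDD (positions: [(0, 0), (1, 0), (1, 1), (1, 2), (0, 2), (0, 3), (-1, 3), (-1, 2), (-1, 1)])
Fold: move[3]->U => RUUUULDD (positions: [(0, 0), (1, 0), (1, 1), (1, 2), (1, 3), (1, 4), (0, 4), (0, 3), (0, 2)])
Fold: move[6]->L => RUUUULLD (positions: [(0, 0), (1, 0), (1, 1), (1, 2), (1, 3), (1, 4), (0, 4), (-1, 4), (-1, 3)])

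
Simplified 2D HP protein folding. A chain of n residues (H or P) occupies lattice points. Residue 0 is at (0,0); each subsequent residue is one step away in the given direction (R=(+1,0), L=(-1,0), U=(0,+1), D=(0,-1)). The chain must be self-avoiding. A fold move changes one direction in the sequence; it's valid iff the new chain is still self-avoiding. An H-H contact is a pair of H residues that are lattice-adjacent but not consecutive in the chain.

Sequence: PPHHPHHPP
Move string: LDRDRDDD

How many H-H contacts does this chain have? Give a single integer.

Answer: 0

Derivation:
Positions: [(0, 0), (-1, 0), (-1, -1), (0, -1), (0, -2), (1, -2), (1, -3), (1, -4), (1, -5)]
No H-H contacts found.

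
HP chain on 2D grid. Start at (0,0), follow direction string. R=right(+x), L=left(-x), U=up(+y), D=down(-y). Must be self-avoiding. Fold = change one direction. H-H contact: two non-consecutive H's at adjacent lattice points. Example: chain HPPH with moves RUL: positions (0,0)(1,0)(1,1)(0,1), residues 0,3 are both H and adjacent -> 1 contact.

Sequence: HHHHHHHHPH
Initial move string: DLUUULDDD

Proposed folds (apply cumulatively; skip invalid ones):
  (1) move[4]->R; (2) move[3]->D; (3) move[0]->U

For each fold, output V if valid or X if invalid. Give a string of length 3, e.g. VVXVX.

Initial: DLUUULDDD -> [(0, 0), (0, -1), (-1, -1), (-1, 0), (-1, 1), (-1, 2), (-2, 2), (-2, 1), (-2, 0), (-2, -1)]
Fold 1: move[4]->R => DLUURLDDD INVALID (collision), skipped
Fold 2: move[3]->D => DLUDULDDD INVALID (collision), skipped
Fold 3: move[0]->U => ULUUULDDD VALID

Answer: XXV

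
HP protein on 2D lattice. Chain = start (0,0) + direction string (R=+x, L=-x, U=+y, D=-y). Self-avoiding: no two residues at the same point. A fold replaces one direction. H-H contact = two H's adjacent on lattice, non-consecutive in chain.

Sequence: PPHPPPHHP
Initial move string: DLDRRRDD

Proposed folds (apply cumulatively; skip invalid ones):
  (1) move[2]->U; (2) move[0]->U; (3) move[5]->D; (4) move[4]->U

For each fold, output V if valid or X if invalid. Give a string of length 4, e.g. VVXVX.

Answer: XXVX

Derivation:
Initial: DLDRRRDD -> [(0, 0), (0, -1), (-1, -1), (-1, -2), (0, -2), (1, -2), (2, -2), (2, -3), (2, -4)]
Fold 1: move[2]->U => DLURRRDD INVALID (collision), skipped
Fold 2: move[0]->U => ULDRRRDD INVALID (collision), skipped
Fold 3: move[5]->D => DLDRRDDD VALID
Fold 4: move[4]->U => DLDRUDDD INVALID (collision), skipped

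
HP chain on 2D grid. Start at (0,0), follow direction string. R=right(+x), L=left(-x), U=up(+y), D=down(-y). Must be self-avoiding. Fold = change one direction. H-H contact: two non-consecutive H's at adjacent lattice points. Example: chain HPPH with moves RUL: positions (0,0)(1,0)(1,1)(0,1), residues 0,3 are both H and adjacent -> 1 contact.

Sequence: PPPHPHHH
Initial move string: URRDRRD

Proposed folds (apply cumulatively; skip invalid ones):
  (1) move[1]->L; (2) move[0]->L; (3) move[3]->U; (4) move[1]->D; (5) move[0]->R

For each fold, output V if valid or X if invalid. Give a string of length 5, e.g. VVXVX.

Answer: XXVXV

Derivation:
Initial: URRDRRD -> [(0, 0), (0, 1), (1, 1), (2, 1), (2, 0), (3, 0), (4, 0), (4, -1)]
Fold 1: move[1]->L => ULRDRRD INVALID (collision), skipped
Fold 2: move[0]->L => LRRDRRD INVALID (collision), skipped
Fold 3: move[3]->U => URRURRD VALID
Fold 4: move[1]->D => UDRURRD INVALID (collision), skipped
Fold 5: move[0]->R => RRRURRD VALID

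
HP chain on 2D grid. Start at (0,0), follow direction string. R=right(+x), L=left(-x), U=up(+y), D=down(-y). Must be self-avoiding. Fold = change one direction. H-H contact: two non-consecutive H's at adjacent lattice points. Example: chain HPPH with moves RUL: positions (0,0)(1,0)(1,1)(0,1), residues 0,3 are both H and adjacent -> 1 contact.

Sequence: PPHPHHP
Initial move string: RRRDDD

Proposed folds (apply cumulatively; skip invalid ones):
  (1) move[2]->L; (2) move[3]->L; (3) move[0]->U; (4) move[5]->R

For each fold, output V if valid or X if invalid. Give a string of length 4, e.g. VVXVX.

Initial: RRRDDD -> [(0, 0), (1, 0), (2, 0), (3, 0), (3, -1), (3, -2), (3, -3)]
Fold 1: move[2]->L => RRLDDD INVALID (collision), skipped
Fold 2: move[3]->L => RRRLDD INVALID (collision), skipped
Fold 3: move[0]->U => URRDDD VALID
Fold 4: move[5]->R => URRDDR VALID

Answer: XXVV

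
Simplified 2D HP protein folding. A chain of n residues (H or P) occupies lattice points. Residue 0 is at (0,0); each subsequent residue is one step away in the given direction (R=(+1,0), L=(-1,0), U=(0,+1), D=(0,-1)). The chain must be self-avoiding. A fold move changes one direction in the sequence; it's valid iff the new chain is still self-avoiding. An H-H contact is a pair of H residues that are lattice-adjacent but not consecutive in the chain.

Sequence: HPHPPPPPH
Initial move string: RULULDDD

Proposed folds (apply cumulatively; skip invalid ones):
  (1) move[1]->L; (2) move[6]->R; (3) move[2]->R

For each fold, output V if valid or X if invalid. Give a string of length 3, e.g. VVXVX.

Answer: XXX

Derivation:
Initial: RULULDDD -> [(0, 0), (1, 0), (1, 1), (0, 1), (0, 2), (-1, 2), (-1, 1), (-1, 0), (-1, -1)]
Fold 1: move[1]->L => RLLULDDD INVALID (collision), skipped
Fold 2: move[6]->R => RULULDRD INVALID (collision), skipped
Fold 3: move[2]->R => RURULDDD INVALID (collision), skipped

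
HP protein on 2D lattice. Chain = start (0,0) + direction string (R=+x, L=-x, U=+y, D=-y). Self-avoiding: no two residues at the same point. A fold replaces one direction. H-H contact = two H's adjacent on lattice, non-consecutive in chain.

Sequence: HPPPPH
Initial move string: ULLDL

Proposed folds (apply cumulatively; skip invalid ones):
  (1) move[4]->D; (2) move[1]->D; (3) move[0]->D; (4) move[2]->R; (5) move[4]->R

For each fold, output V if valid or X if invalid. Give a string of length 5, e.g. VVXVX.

Initial: ULLDL -> [(0, 0), (0, 1), (-1, 1), (-2, 1), (-2, 0), (-3, 0)]
Fold 1: move[4]->D => ULLDD VALID
Fold 2: move[1]->D => UDLDD INVALID (collision), skipped
Fold 3: move[0]->D => DLLDD VALID
Fold 4: move[2]->R => DLRDD INVALID (collision), skipped
Fold 5: move[4]->R => DLLDR VALID

Answer: VXVXV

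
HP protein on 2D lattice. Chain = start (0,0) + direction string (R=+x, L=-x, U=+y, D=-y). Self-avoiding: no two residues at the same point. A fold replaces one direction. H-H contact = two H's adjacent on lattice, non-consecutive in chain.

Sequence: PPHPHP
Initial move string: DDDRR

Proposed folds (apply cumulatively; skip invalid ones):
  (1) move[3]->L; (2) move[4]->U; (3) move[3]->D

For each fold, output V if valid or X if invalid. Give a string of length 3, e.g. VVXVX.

Initial: DDDRR -> [(0, 0), (0, -1), (0, -2), (0, -3), (1, -3), (2, -3)]
Fold 1: move[3]->L => DDDLR INVALID (collision), skipped
Fold 2: move[4]->U => DDDRU VALID
Fold 3: move[3]->D => DDDDU INVALID (collision), skipped

Answer: XVX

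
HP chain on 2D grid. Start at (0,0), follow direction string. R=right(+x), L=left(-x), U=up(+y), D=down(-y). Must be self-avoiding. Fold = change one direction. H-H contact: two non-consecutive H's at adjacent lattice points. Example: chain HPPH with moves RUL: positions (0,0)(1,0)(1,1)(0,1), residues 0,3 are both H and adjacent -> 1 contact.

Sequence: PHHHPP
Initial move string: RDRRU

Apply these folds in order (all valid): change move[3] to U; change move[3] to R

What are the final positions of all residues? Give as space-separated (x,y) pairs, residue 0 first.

Answer: (0,0) (1,0) (1,-1) (2,-1) (3,-1) (3,0)

Derivation:
Initial moves: RDRRU
Fold: move[3]->U => RDRUU (positions: [(0, 0), (1, 0), (1, -1), (2, -1), (2, 0), (2, 1)])
Fold: move[3]->R => RDRRU (positions: [(0, 0), (1, 0), (1, -1), (2, -1), (3, -1), (3, 0)])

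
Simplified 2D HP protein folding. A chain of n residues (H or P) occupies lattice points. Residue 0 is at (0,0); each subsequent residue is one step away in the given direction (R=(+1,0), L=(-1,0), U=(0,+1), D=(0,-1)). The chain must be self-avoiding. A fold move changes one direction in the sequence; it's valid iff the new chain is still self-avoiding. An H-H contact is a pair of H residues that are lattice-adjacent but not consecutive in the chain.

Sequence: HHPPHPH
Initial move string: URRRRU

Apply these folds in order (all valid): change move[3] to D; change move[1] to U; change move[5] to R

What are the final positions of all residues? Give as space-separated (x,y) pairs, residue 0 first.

Initial moves: URRRRU
Fold: move[3]->D => URRDRU (positions: [(0, 0), (0, 1), (1, 1), (2, 1), (2, 0), (3, 0), (3, 1)])
Fold: move[1]->U => UURDRU (positions: [(0, 0), (0, 1), (0, 2), (1, 2), (1, 1), (2, 1), (2, 2)])
Fold: move[5]->R => UURDRR (positions: [(0, 0), (0, 1), (0, 2), (1, 2), (1, 1), (2, 1), (3, 1)])

Answer: (0,0) (0,1) (0,2) (1,2) (1,1) (2,1) (3,1)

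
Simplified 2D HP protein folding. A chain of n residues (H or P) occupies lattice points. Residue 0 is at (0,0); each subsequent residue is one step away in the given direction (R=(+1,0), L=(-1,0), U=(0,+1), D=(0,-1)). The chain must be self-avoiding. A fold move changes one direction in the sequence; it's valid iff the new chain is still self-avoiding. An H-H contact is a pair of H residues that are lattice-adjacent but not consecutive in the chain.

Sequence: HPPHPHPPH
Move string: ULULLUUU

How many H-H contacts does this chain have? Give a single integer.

Answer: 0

Derivation:
Positions: [(0, 0), (0, 1), (-1, 1), (-1, 2), (-2, 2), (-3, 2), (-3, 3), (-3, 4), (-3, 5)]
No H-H contacts found.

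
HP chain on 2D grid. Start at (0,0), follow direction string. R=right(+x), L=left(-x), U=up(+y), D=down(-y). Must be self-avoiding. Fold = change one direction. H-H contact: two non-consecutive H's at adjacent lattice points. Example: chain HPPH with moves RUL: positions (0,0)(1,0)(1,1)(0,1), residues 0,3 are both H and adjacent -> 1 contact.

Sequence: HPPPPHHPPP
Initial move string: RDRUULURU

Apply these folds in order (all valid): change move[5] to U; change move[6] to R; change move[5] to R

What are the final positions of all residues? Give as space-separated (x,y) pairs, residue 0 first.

Initial moves: RDRUULURU
Fold: move[5]->U => RDRUUUURU (positions: [(0, 0), (1, 0), (1, -1), (2, -1), (2, 0), (2, 1), (2, 2), (2, 3), (3, 3), (3, 4)])
Fold: move[6]->R => RDRUUURRU (positions: [(0, 0), (1, 0), (1, -1), (2, -1), (2, 0), (2, 1), (2, 2), (3, 2), (4, 2), (4, 3)])
Fold: move[5]->R => RDRUURRRU (positions: [(0, 0), (1, 0), (1, -1), (2, -1), (2, 0), (2, 1), (3, 1), (4, 1), (5, 1), (5, 2)])

Answer: (0,0) (1,0) (1,-1) (2,-1) (2,0) (2,1) (3,1) (4,1) (5,1) (5,2)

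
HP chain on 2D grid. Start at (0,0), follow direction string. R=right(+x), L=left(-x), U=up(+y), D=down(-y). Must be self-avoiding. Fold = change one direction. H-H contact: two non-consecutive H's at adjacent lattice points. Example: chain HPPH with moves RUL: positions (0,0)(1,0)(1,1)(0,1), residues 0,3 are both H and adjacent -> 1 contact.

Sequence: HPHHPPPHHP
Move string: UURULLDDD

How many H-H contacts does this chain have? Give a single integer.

Answer: 1

Derivation:
Positions: [(0, 0), (0, 1), (0, 2), (1, 2), (1, 3), (0, 3), (-1, 3), (-1, 2), (-1, 1), (-1, 0)]
H-H contact: residue 2 @(0,2) - residue 7 @(-1, 2)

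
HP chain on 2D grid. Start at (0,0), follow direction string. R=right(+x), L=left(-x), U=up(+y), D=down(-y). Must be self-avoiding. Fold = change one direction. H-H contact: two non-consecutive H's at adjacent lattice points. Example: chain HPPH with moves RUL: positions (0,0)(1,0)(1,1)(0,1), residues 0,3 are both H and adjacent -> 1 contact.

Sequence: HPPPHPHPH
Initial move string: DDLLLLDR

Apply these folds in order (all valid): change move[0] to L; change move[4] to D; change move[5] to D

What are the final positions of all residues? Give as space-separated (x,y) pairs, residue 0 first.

Answer: (0,0) (-1,0) (-1,-1) (-2,-1) (-3,-1) (-3,-2) (-3,-3) (-3,-4) (-2,-4)

Derivation:
Initial moves: DDLLLLDR
Fold: move[0]->L => LDLLLLDR (positions: [(0, 0), (-1, 0), (-1, -1), (-2, -1), (-3, -1), (-4, -1), (-5, -1), (-5, -2), (-4, -2)])
Fold: move[4]->D => LDLLDLDR (positions: [(0, 0), (-1, 0), (-1, -1), (-2, -1), (-3, -1), (-3, -2), (-4, -2), (-4, -3), (-3, -3)])
Fold: move[5]->D => LDLLDDDR (positions: [(0, 0), (-1, 0), (-1, -1), (-2, -1), (-3, -1), (-3, -2), (-3, -3), (-3, -4), (-2, -4)])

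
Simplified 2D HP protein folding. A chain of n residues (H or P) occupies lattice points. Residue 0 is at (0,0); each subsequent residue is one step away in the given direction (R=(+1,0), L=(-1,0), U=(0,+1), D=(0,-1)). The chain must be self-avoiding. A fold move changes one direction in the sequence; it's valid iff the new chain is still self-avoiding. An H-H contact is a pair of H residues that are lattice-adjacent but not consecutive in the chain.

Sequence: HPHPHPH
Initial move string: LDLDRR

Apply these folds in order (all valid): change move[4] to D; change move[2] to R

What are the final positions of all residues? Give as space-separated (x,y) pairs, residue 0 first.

Initial moves: LDLDRR
Fold: move[4]->D => LDLDDR (positions: [(0, 0), (-1, 0), (-1, -1), (-2, -1), (-2, -2), (-2, -3), (-1, -3)])
Fold: move[2]->R => LDRDDR (positions: [(0, 0), (-1, 0), (-1, -1), (0, -1), (0, -2), (0, -3), (1, -3)])

Answer: (0,0) (-1,0) (-1,-1) (0,-1) (0,-2) (0,-3) (1,-3)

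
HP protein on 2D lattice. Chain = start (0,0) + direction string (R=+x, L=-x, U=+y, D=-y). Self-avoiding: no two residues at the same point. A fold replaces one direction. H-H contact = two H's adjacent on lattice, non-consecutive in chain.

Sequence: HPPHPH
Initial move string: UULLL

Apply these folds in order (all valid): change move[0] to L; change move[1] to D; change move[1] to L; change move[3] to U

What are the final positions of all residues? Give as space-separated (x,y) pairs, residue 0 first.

Initial moves: UULLL
Fold: move[0]->L => LULLL (positions: [(0, 0), (-1, 0), (-1, 1), (-2, 1), (-3, 1), (-4, 1)])
Fold: move[1]->D => LDLLL (positions: [(0, 0), (-1, 0), (-1, -1), (-2, -1), (-3, -1), (-4, -1)])
Fold: move[1]->L => LLLLL (positions: [(0, 0), (-1, 0), (-2, 0), (-3, 0), (-4, 0), (-5, 0)])
Fold: move[3]->U => LLLUL (positions: [(0, 0), (-1, 0), (-2, 0), (-3, 0), (-3, 1), (-4, 1)])

Answer: (0,0) (-1,0) (-2,0) (-3,0) (-3,1) (-4,1)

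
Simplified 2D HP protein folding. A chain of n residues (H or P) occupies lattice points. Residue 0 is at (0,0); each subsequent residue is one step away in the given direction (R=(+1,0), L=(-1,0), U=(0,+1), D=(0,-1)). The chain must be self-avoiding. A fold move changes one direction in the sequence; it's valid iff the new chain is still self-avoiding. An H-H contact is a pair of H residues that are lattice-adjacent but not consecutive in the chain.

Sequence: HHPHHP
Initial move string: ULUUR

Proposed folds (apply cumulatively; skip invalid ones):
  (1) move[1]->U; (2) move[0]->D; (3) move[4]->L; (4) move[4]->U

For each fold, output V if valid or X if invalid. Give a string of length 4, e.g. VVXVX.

Initial: ULUUR -> [(0, 0), (0, 1), (-1, 1), (-1, 2), (-1, 3), (0, 3)]
Fold 1: move[1]->U => UUUUR VALID
Fold 2: move[0]->D => DUUUR INVALID (collision), skipped
Fold 3: move[4]->L => UUUUL VALID
Fold 4: move[4]->U => UUUUU VALID

Answer: VXVV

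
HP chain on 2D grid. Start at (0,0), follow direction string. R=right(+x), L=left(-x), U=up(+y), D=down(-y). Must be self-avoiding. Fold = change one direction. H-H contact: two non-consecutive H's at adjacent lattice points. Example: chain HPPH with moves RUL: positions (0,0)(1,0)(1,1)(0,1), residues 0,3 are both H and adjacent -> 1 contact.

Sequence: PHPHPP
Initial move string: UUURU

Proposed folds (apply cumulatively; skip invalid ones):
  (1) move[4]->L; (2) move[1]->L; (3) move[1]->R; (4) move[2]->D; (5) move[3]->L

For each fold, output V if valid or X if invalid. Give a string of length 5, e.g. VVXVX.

Initial: UUURU -> [(0, 0), (0, 1), (0, 2), (0, 3), (1, 3), (1, 4)]
Fold 1: move[4]->L => UUURL INVALID (collision), skipped
Fold 2: move[1]->L => ULURU VALID
Fold 3: move[1]->R => URURU VALID
Fold 4: move[2]->D => URDRU VALID
Fold 5: move[3]->L => URDLU INVALID (collision), skipped

Answer: XVVVX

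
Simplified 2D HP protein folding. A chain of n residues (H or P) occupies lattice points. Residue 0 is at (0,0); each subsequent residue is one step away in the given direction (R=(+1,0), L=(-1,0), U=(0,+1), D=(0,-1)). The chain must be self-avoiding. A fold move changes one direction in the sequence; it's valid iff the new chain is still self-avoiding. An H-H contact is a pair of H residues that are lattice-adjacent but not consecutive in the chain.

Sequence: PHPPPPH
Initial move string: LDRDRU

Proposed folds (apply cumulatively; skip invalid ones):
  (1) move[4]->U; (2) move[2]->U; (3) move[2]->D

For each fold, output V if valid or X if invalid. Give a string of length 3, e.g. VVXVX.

Initial: LDRDRU -> [(0, 0), (-1, 0), (-1, -1), (0, -1), (0, -2), (1, -2), (1, -1)]
Fold 1: move[4]->U => LDRDUU INVALID (collision), skipped
Fold 2: move[2]->U => LDUDRU INVALID (collision), skipped
Fold 3: move[2]->D => LDDDRU VALID

Answer: XXV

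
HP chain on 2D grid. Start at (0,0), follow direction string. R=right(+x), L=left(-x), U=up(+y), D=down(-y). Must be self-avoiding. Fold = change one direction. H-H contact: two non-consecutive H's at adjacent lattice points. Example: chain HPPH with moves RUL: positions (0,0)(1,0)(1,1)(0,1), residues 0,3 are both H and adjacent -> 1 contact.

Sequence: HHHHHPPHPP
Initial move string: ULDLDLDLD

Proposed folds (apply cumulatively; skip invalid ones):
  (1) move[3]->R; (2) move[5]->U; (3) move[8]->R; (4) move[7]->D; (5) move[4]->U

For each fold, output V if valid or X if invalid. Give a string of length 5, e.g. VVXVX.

Answer: XXXVV

Derivation:
Initial: ULDLDLDLD -> [(0, 0), (0, 1), (-1, 1), (-1, 0), (-2, 0), (-2, -1), (-3, -1), (-3, -2), (-4, -2), (-4, -3)]
Fold 1: move[3]->R => ULDRDLDLD INVALID (collision), skipped
Fold 2: move[5]->U => ULDLDUDLD INVALID (collision), skipped
Fold 3: move[8]->R => ULDLDLDLR INVALID (collision), skipped
Fold 4: move[7]->D => ULDLDLDDD VALID
Fold 5: move[4]->U => ULDLULDDD VALID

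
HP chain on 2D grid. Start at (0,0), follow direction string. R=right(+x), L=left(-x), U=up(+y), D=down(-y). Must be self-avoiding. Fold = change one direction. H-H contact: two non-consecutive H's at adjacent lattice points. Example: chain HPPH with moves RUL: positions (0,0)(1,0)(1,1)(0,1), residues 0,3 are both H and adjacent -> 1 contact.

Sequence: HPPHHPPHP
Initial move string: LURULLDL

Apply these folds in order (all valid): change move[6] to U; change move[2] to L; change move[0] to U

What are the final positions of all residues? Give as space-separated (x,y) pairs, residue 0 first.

Initial moves: LURULLDL
Fold: move[6]->U => LURULLUL (positions: [(0, 0), (-1, 0), (-1, 1), (0, 1), (0, 2), (-1, 2), (-2, 2), (-2, 3), (-3, 3)])
Fold: move[2]->L => LULULLUL (positions: [(0, 0), (-1, 0), (-1, 1), (-2, 1), (-2, 2), (-3, 2), (-4, 2), (-4, 3), (-5, 3)])
Fold: move[0]->U => UULULLUL (positions: [(0, 0), (0, 1), (0, 2), (-1, 2), (-1, 3), (-2, 3), (-3, 3), (-3, 4), (-4, 4)])

Answer: (0,0) (0,1) (0,2) (-1,2) (-1,3) (-2,3) (-3,3) (-3,4) (-4,4)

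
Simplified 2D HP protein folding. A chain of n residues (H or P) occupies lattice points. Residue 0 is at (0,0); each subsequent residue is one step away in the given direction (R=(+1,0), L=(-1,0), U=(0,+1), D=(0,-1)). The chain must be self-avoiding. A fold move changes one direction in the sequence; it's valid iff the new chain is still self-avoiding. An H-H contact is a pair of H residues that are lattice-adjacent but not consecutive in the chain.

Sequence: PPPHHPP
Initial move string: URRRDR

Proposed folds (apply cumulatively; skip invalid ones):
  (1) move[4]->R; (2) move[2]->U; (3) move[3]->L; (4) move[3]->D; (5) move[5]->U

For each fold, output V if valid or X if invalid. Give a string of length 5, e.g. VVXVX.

Initial: URRRDR -> [(0, 0), (0, 1), (1, 1), (2, 1), (3, 1), (3, 0), (4, 0)]
Fold 1: move[4]->R => URRRRR VALID
Fold 2: move[2]->U => URURRR VALID
Fold 3: move[3]->L => URULRR INVALID (collision), skipped
Fold 4: move[3]->D => URUDRR INVALID (collision), skipped
Fold 5: move[5]->U => URURRU VALID

Answer: VVXXV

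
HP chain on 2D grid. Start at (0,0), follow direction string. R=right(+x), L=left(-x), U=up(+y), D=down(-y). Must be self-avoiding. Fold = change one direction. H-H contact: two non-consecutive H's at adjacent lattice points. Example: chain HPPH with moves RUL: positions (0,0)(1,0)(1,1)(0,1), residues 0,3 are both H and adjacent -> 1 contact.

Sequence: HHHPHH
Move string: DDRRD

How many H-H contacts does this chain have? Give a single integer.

Answer: 0

Derivation:
Positions: [(0, 0), (0, -1), (0, -2), (1, -2), (2, -2), (2, -3)]
No H-H contacts found.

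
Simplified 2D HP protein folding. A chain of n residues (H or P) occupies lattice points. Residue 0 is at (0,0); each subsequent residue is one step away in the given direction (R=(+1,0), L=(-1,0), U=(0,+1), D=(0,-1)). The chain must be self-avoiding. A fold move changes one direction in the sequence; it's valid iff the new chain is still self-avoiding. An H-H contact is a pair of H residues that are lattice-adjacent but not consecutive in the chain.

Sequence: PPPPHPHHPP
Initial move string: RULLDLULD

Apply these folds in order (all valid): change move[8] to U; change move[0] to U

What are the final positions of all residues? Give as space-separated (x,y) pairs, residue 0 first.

Initial moves: RULLDLULD
Fold: move[8]->U => RULLDLULU (positions: [(0, 0), (1, 0), (1, 1), (0, 1), (-1, 1), (-1, 0), (-2, 0), (-2, 1), (-3, 1), (-3, 2)])
Fold: move[0]->U => UULLDLULU (positions: [(0, 0), (0, 1), (0, 2), (-1, 2), (-2, 2), (-2, 1), (-3, 1), (-3, 2), (-4, 2), (-4, 3)])

Answer: (0,0) (0,1) (0,2) (-1,2) (-2,2) (-2,1) (-3,1) (-3,2) (-4,2) (-4,3)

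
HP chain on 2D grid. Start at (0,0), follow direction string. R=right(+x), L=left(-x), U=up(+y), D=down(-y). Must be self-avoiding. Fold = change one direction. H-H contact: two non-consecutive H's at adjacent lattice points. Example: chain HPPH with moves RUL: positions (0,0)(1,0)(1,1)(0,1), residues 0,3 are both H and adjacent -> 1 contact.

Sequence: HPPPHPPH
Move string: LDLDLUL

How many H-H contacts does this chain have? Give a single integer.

Positions: [(0, 0), (-1, 0), (-1, -1), (-2, -1), (-2, -2), (-3, -2), (-3, -1), (-4, -1)]
No H-H contacts found.

Answer: 0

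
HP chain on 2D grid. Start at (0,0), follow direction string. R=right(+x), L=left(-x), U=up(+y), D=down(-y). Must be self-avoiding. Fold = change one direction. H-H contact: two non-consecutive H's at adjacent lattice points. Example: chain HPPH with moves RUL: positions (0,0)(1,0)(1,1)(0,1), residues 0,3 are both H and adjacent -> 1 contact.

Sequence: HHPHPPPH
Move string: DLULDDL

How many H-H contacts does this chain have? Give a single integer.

Answer: 1

Derivation:
Positions: [(0, 0), (0, -1), (-1, -1), (-1, 0), (-2, 0), (-2, -1), (-2, -2), (-3, -2)]
H-H contact: residue 0 @(0,0) - residue 3 @(-1, 0)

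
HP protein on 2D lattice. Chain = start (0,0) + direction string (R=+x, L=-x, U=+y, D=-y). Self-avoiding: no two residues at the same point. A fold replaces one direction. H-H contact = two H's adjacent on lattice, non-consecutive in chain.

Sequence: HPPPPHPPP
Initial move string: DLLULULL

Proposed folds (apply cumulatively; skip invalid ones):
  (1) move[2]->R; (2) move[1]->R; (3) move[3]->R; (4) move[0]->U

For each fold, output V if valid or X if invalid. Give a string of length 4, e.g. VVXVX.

Answer: XXXV

Derivation:
Initial: DLLULULL -> [(0, 0), (0, -1), (-1, -1), (-2, -1), (-2, 0), (-3, 0), (-3, 1), (-4, 1), (-5, 1)]
Fold 1: move[2]->R => DLRULULL INVALID (collision), skipped
Fold 2: move[1]->R => DRLULULL INVALID (collision), skipped
Fold 3: move[3]->R => DLLRLULL INVALID (collision), skipped
Fold 4: move[0]->U => ULLULULL VALID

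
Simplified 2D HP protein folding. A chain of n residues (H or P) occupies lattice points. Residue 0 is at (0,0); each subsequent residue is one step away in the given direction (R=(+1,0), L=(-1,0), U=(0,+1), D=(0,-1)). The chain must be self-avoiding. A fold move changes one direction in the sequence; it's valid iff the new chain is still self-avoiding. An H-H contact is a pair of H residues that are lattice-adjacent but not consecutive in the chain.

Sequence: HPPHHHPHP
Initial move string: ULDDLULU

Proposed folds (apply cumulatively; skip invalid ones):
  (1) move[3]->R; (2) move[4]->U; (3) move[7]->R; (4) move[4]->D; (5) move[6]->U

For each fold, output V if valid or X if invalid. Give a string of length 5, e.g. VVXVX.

Initial: ULDDLULU -> [(0, 0), (0, 1), (-1, 1), (-1, 0), (-1, -1), (-2, -1), (-2, 0), (-3, 0), (-3, 1)]
Fold 1: move[3]->R => ULDRLULU INVALID (collision), skipped
Fold 2: move[4]->U => ULDDUULU INVALID (collision), skipped
Fold 3: move[7]->R => ULDDLULR INVALID (collision), skipped
Fold 4: move[4]->D => ULDDDULU INVALID (collision), skipped
Fold 5: move[6]->U => ULDDLUUU VALID

Answer: XXXXV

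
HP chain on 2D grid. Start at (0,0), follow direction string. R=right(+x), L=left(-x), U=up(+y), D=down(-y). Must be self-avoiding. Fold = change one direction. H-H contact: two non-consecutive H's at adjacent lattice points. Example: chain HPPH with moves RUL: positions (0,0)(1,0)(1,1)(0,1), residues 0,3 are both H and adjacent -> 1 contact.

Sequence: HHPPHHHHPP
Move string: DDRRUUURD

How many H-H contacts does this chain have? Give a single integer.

Positions: [(0, 0), (0, -1), (0, -2), (1, -2), (2, -2), (2, -1), (2, 0), (2, 1), (3, 1), (3, 0)]
No H-H contacts found.

Answer: 0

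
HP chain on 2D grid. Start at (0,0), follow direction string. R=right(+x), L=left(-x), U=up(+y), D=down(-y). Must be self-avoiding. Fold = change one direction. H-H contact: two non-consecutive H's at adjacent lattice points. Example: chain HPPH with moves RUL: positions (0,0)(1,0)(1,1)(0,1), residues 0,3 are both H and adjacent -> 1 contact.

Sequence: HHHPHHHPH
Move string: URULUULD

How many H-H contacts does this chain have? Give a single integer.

Positions: [(0, 0), (0, 1), (1, 1), (1, 2), (0, 2), (0, 3), (0, 4), (-1, 4), (-1, 3)]
H-H contact: residue 1 @(0,1) - residue 4 @(0, 2)
H-H contact: residue 5 @(0,3) - residue 8 @(-1, 3)

Answer: 2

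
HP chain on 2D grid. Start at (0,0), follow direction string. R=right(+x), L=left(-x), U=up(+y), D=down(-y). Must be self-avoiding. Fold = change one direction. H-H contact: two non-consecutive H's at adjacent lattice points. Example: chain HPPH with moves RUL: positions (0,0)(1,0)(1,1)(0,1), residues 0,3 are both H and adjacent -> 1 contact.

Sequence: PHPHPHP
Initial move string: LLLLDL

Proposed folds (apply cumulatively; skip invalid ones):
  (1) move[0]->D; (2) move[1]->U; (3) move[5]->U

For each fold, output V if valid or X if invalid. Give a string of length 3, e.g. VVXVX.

Answer: VXX

Derivation:
Initial: LLLLDL -> [(0, 0), (-1, 0), (-2, 0), (-3, 0), (-4, 0), (-4, -1), (-5, -1)]
Fold 1: move[0]->D => DLLLDL VALID
Fold 2: move[1]->U => DULLDL INVALID (collision), skipped
Fold 3: move[5]->U => DLLLDU INVALID (collision), skipped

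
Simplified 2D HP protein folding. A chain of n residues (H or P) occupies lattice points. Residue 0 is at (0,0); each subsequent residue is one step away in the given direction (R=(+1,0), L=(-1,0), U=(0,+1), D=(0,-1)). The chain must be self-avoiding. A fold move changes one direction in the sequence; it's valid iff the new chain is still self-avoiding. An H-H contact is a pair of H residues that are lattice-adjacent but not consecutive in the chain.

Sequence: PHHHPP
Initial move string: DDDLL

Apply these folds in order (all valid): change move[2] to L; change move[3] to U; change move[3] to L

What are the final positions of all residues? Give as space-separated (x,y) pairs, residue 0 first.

Initial moves: DDDLL
Fold: move[2]->L => DDLLL (positions: [(0, 0), (0, -1), (0, -2), (-1, -2), (-2, -2), (-3, -2)])
Fold: move[3]->U => DDLUL (positions: [(0, 0), (0, -1), (0, -2), (-1, -2), (-1, -1), (-2, -1)])
Fold: move[3]->L => DDLLL (positions: [(0, 0), (0, -1), (0, -2), (-1, -2), (-2, -2), (-3, -2)])

Answer: (0,0) (0,-1) (0,-2) (-1,-2) (-2,-2) (-3,-2)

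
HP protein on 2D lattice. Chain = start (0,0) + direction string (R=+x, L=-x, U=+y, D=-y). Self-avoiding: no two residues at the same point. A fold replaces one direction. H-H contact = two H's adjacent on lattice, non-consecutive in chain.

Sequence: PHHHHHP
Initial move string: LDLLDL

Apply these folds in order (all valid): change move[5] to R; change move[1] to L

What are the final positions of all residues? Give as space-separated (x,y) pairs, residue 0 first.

Answer: (0,0) (-1,0) (-2,0) (-3,0) (-4,0) (-4,-1) (-3,-1)

Derivation:
Initial moves: LDLLDL
Fold: move[5]->R => LDLLDR (positions: [(0, 0), (-1, 0), (-1, -1), (-2, -1), (-3, -1), (-3, -2), (-2, -2)])
Fold: move[1]->L => LLLLDR (positions: [(0, 0), (-1, 0), (-2, 0), (-3, 0), (-4, 0), (-4, -1), (-3, -1)])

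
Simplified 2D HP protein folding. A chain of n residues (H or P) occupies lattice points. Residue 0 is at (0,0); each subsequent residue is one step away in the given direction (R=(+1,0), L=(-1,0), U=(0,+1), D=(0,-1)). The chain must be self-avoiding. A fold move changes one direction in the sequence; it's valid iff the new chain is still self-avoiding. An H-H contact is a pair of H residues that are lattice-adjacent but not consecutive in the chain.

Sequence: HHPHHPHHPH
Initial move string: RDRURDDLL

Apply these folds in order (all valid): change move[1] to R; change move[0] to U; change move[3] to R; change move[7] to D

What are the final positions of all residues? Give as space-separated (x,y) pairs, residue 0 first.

Answer: (0,0) (0,1) (1,1) (2,1) (3,1) (4,1) (4,0) (4,-1) (4,-2) (3,-2)

Derivation:
Initial moves: RDRURDDLL
Fold: move[1]->R => RRRURDDLL (positions: [(0, 0), (1, 0), (2, 0), (3, 0), (3, 1), (4, 1), (4, 0), (4, -1), (3, -1), (2, -1)])
Fold: move[0]->U => URRURDDLL (positions: [(0, 0), (0, 1), (1, 1), (2, 1), (2, 2), (3, 2), (3, 1), (3, 0), (2, 0), (1, 0)])
Fold: move[3]->R => URRRRDDLL (positions: [(0, 0), (0, 1), (1, 1), (2, 1), (3, 1), (4, 1), (4, 0), (4, -1), (3, -1), (2, -1)])
Fold: move[7]->D => URRRRDDDL (positions: [(0, 0), (0, 1), (1, 1), (2, 1), (3, 1), (4, 1), (4, 0), (4, -1), (4, -2), (3, -2)])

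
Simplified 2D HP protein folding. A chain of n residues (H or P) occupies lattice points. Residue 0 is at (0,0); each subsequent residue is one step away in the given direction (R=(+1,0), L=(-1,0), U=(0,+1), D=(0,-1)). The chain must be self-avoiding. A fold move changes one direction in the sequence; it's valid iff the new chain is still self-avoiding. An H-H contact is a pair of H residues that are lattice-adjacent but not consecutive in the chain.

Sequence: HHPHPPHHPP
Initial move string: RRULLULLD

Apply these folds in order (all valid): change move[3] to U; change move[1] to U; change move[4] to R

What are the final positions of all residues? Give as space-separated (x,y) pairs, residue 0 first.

Answer: (0,0) (1,0) (1,1) (1,2) (1,3) (2,3) (2,4) (1,4) (0,4) (0,3)

Derivation:
Initial moves: RRULLULLD
Fold: move[3]->U => RRUULULLD (positions: [(0, 0), (1, 0), (2, 0), (2, 1), (2, 2), (1, 2), (1, 3), (0, 3), (-1, 3), (-1, 2)])
Fold: move[1]->U => RUUULULLD (positions: [(0, 0), (1, 0), (1, 1), (1, 2), (1, 3), (0, 3), (0, 4), (-1, 4), (-2, 4), (-2, 3)])
Fold: move[4]->R => RUUURULLD (positions: [(0, 0), (1, 0), (1, 1), (1, 2), (1, 3), (2, 3), (2, 4), (1, 4), (0, 4), (0, 3)])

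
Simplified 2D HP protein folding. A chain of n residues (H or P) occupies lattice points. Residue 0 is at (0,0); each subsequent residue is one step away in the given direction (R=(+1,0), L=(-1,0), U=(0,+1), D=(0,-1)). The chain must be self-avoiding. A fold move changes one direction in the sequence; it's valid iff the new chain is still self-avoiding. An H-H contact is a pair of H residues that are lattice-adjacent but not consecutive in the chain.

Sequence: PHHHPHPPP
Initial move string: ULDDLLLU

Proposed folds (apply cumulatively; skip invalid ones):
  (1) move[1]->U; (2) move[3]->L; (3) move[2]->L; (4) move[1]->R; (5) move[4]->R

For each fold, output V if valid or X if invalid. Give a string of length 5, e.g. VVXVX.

Answer: XVVXX

Derivation:
Initial: ULDDLLLU -> [(0, 0), (0, 1), (-1, 1), (-1, 0), (-1, -1), (-2, -1), (-3, -1), (-4, -1), (-4, 0)]
Fold 1: move[1]->U => UUDDLLLU INVALID (collision), skipped
Fold 2: move[3]->L => ULDLLLLU VALID
Fold 3: move[2]->L => ULLLLLLU VALID
Fold 4: move[1]->R => URLLLLLU INVALID (collision), skipped
Fold 5: move[4]->R => ULLLRLLU INVALID (collision), skipped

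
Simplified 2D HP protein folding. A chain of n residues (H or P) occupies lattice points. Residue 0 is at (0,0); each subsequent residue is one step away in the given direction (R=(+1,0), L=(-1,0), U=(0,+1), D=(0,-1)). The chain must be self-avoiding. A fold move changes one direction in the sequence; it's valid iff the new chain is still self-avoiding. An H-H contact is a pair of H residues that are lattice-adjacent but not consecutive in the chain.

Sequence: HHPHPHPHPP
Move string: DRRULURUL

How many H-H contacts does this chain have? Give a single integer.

Positions: [(0, 0), (0, -1), (1, -1), (2, -1), (2, 0), (1, 0), (1, 1), (2, 1), (2, 2), (1, 2)]
H-H contact: residue 0 @(0,0) - residue 5 @(1, 0)

Answer: 1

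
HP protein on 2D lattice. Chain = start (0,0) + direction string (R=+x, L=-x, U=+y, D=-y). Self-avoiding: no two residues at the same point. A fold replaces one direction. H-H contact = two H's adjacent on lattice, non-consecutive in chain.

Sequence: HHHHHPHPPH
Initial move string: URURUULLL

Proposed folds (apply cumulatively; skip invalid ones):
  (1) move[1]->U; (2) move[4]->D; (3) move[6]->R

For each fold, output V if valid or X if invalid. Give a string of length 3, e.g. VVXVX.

Answer: VXX

Derivation:
Initial: URURUULLL -> [(0, 0), (0, 1), (1, 1), (1, 2), (2, 2), (2, 3), (2, 4), (1, 4), (0, 4), (-1, 4)]
Fold 1: move[1]->U => UUURUULLL VALID
Fold 2: move[4]->D => UUURDULLL INVALID (collision), skipped
Fold 3: move[6]->R => UUURUURLL INVALID (collision), skipped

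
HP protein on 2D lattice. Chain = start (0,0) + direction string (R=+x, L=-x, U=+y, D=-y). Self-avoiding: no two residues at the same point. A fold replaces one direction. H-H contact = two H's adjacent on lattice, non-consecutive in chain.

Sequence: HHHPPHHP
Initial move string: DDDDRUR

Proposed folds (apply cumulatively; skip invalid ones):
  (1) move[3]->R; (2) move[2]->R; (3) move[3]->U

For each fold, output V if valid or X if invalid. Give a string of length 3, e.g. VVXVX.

Answer: VVV

Derivation:
Initial: DDDDRUR -> [(0, 0), (0, -1), (0, -2), (0, -3), (0, -4), (1, -4), (1, -3), (2, -3)]
Fold 1: move[3]->R => DDDRRUR VALID
Fold 2: move[2]->R => DDRRRUR VALID
Fold 3: move[3]->U => DDRURUR VALID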